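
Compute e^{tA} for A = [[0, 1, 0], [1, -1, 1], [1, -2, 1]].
A has Jordan form J = [[0, 1, 0], [0, 0, 1], [0, 0, 0]] with A = PJP^{-1}, so e^{tA} = P e^{tJ} P^{-1}.

For a Jordan block J_k(λ), e^{tJ_k(λ)} = e^{λt} · (I + tN + t^2 N^2/2! + ... + t^{k-1} N^{k-1}/(k-1)!) where N is the nilpotent superdiagonal part.

Assembling the blocks and conjugating back gives the entries of e^{tA} as shown above.

e^{tA} = [[t^2/2 + 1, t*(2 - t)/2, t^2/2], [t, 1 - t, t], [t*(2 - t)/2, t*(t - 4)/2, -t^2/2 + t + 1]]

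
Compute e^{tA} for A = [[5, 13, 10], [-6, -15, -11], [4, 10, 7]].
e^{tA} = [[(-t^2 + 6*t + 1)*e^{-t}, t*(13 - 2*t)*e^{-t}, t*(20 - 3*t)*e^{-t}/2], [2*t*(t - 3)*e^{-t}, (4*t^2 - 14*t + 1)*e^{-t}, t*(3*t - 11)*e^{-t}], [2*t*(2 - t)*e^{-t}, 2*t*(5 - 2*t)*e^{-t}, (-3*t^2 + 8*t + 1)*e^{-t}]]

A has Jordan form J = [[-1, 1, 0], [0, -1, 1], [0, 0, -1]] with A = PJP^{-1}, so e^{tA} = P e^{tJ} P^{-1}.

For a Jordan block J_k(λ), e^{tJ_k(λ)} = e^{λt} · (I + tN + t^2 N^2/2! + ... + t^{k-1} N^{k-1}/(k-1)!) where N is the nilpotent superdiagonal part.

Assembling the blocks and conjugating back gives the entries of e^{tA} as shown above.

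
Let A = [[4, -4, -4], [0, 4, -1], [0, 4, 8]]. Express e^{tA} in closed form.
e^{tA} = [[e^{4*t}, -4*t*e^{6*t}, -2*t*e^{6*t} - e^{6*t} + e^{4*t}], [0, (1 - 2*t)*e^{6*t}, -t*e^{6*t}], [0, 4*t*e^{6*t}, (2*t + 1)*e^{6*t}]]

A has Jordan form J = [[4, 0, 0], [0, 6, 1], [0, 0, 6]] with A = PJP^{-1}, so e^{tA} = P e^{tJ} P^{-1}.

For a Jordan block J_k(λ), e^{tJ_k(λ)} = e^{λt} · (I + tN + t^2 N^2/2! + ... + t^{k-1} N^{k-1}/(k-1)!) where N is the nilpotent superdiagonal part.

Assembling the blocks and conjugating back gives the entries of e^{tA} as shown above.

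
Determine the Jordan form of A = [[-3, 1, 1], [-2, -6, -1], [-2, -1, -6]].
J = [[-5, 1, 0], [0, -5, 0], [0, 0, -5]]

The characteristic polynomial is det(xI - A) = (x + 5)^3, so the eigenvalues are -5 (algebraic multiplicity 3).

For λ = -5: rank(A + 5I) = 1, rank((A + 5I)^2) = 0. The eigenspace has dimension 3 - 1 = 2, so there are 2 Jordan blocks; the rank sequence gives block sizes [2, 1].

Assembling the blocks gives the Jordan form J above.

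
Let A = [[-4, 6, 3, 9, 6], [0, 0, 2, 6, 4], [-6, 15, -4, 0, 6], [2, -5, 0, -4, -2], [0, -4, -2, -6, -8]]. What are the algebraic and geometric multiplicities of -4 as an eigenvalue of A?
The characteristic polynomial is (x + 4)^5, so the factor x + 4 appears with exponent 5: the algebraic multiplicity is 5.

rank(A + 4I) = 2, so the eigenspace has dimension 5 - 2 = 3: the geometric multiplicity is 3.

Since 3 < 5, A is not diagonalizable.

algebraic multiplicity 5, geometric multiplicity 3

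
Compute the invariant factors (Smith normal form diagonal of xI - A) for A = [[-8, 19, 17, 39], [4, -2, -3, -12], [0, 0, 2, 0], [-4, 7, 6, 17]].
x(x - 5)(x - 2)^2

The Jordan structure of A has elementary divisors x, (x - 2)^2, (x - 5). Arranging the block sizes at each eigenvalue in decreasing order and taking row products gives the invariant factors.

Invariant factors (smallest first, each dividing the next): x(x - 5)(x - 2)^2.

Check: the last factor x(x - 5)(x - 2)^2 is the minimal polynomial, and the product x(x - 5)(x - 2)^2 is the characteristic polynomial.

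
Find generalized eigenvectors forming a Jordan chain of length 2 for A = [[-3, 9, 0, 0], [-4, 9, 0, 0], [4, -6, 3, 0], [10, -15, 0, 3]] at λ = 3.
We seek v_1 ∈ ker((A - 3I)^2) \ ker(A - 3I), then set v_{i+1} = (A - 3I) v_i.

One such chain is v_1 = [[-1, -1, 2, 5]]^T, v_2 = [[-3, -2, 2, 5]]^T. Check: (A - 3I) v_2 = [[0, 0, 0, 0]]^T = 0.

v_1 = [[-1, -1, 2, 5]]^T, v_2 = [[-3, -2, 2, 5]]^T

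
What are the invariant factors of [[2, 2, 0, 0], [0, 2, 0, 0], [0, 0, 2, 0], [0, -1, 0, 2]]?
x - 2, x - 2, (x - 2)^2

The Jordan structure of A has elementary divisors (x - 2)^2, (x - 2), (x - 2). Arranging the block sizes at each eigenvalue in decreasing order and taking row products gives the invariant factors.

Invariant factors (smallest first, each dividing the next): x - 2, x - 2, (x - 2)^2.

Check: the last factor (x - 2)^2 is the minimal polynomial, and the product (x - 2)^4 is the characteristic polynomial.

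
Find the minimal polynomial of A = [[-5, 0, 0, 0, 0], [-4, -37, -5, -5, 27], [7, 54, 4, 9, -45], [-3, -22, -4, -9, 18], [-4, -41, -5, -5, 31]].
The characteristic polynomial factors as (x - 4)(x + 5)^4. The minimal polynomial is ∏(x - λ)^{k_λ} where k_λ is the size of the largest Jordan block at λ.

For λ = -5: rank(A + 5I) = 3, and the largest Jordan block has size 2 (the smallest k with rank((A + 5I)^k) = rank((A + 5I)^(k+1))).
For λ = 4: rank(A - 4I) = 4, and the largest Jordan block has size 1 (the smallest k with rank((A - 4I)^k) = rank((A - 4I)^(k+1))).

So m_A(x) = (x - 4)(x + 5)^2.

m_A(x) = (x - 4)(x + 5)^2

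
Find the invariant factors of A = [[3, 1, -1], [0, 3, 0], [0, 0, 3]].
x - 3, (x - 3)^2

The Jordan structure of A has elementary divisors (x - 3)^2, (x - 3). Arranging the block sizes at each eigenvalue in decreasing order and taking row products gives the invariant factors.

Invariant factors (smallest first, each dividing the next): x - 3, (x - 3)^2.

Check: the last factor (x - 3)^2 is the minimal polynomial, and the product (x - 3)^3 is the characteristic polynomial.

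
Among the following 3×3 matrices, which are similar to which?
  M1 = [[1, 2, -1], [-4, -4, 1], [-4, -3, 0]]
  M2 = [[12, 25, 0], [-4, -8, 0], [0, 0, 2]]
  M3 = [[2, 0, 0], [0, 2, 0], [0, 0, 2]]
3 classes: {M1}, {M2}, {M3}

Characteristic polynomials: χ_{M1} = (x + 1)^3, χ_{M2} = (x - 2)^3, χ_{M3} = (x - 2)^3.

{M1}: invariant factors (x + 1)^3.

{M2}: invariant factors x - 2, (x - 2)^2.

{M3}: invariant factors x - 2, x - 2, x - 2.

Matrices are similar if and only if their invariant-factor lists agree; the partition into similarity classes is {M1}, {M2}, {M3}.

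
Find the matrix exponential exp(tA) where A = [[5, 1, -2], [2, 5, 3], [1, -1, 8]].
e^{tA} = [[(t^2/2 - t + 1)*e^{6*t}, t*e^{6*t}, t*(t - 4)*e^{6*t}/2], [t*(4 - t)*e^{6*t}/2, (1 - t)*e^{6*t}, t*(6 - t)*e^{6*t}/2], [t*(2 - t)*e^{6*t}/2, -t*e^{6*t}, (-t^2 + 4*t + 2)*e^{6*t}/2]]

A has Jordan form J = [[6, 1, 0], [0, 6, 1], [0, 0, 6]] with A = PJP^{-1}, so e^{tA} = P e^{tJ} P^{-1}.

For a Jordan block J_k(λ), e^{tJ_k(λ)} = e^{λt} · (I + tN + t^2 N^2/2! + ... + t^{k-1} N^{k-1}/(k-1)!) where N is the nilpotent superdiagonal part.

Assembling the blocks and conjugating back gives the entries of e^{tA} as shown above.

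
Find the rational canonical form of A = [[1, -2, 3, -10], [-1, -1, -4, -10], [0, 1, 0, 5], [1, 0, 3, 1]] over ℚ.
The invariant factors of A (the non-unit diagonal entries of the Smith normal form of xI - A over ℚ[x]) are (x - 1)(x^3 - 4x - 1), each dividing the next. The characteristic polynomial is their product, (x - 1)(x^3 - 4x - 1).

The rational canonical form is the block-diagonal matrix of companion matrices C(f_i):
R = [[0, 0, 0, -1], [1, 0, 0, -3], [0, 1, 0, 4], [0, 0, 1, 1]].

Note the characteristic polynomial does not split into linear factors over ℚ, so A has no Jordan form over ℚ; the rational canonical form exists over any field.

R = [[0, 0, 0, -1], [1, 0, 0, -3], [0, 1, 0, 4], [0, 0, 1, 1]]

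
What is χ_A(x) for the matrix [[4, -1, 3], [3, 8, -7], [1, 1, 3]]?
xI - A = [[x - 4, 1, -3], [-3, x - 8, 7], [-1, -1, x - 3]].

Expanding det(xI - A) along the first row:
det(xI - A) = + (x - 4)·det([[x - 8, 7], [-1, x - 3]]) - (1)·det([[-3, 7], [-1, x - 3]]) + (-3)·det([[-3, x - 8], [-1, -1]]).

Evaluating gives χ_A(x) = x^3 - 15x^2 + 75x - 125 = (x - 5)^3.

χ_A(x) = (x - 5)^3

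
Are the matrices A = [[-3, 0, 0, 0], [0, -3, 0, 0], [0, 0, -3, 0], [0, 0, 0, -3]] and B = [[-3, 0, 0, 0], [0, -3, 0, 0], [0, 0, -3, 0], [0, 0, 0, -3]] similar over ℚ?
Two matrices over a field are similar if and only if they have the same invariant factors.

Both A and B have characteristic polynomial (x + 3)^4 and minimal polynomial x + 3. Computing further, both have invariant factors x + 3, x + 3, x + 3, x + 3. Hence A and B are similar.

Yes.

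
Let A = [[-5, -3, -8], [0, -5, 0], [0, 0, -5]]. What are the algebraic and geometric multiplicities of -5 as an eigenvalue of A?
algebraic multiplicity 3, geometric multiplicity 2

The characteristic polynomial is (x + 5)^3, so the factor x + 5 appears with exponent 3: the algebraic multiplicity is 3.

rank(A + 5I) = 1, so the eigenspace has dimension 3 - 1 = 2: the geometric multiplicity is 2.

Since 2 < 3, A is not diagonalizable.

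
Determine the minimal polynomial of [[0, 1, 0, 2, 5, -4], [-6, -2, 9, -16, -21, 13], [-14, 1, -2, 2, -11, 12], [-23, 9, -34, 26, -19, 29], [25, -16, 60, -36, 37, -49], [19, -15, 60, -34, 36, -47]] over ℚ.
m_A(x) = (x - 6)^3(x + 2)^3

The characteristic polynomial factors as (x - 6)^3(x + 2)^3. The minimal polynomial is ∏(x - λ)^{k_λ} where k_λ is the size of the largest Jordan block at λ.

For λ = -2: rank(A + 2I) = 5, and the largest Jordan block has size 3 (the smallest k with rank((A + 2I)^k) = rank((A + 2I)^(k+1))).
For λ = 6: rank(A - 6I) = 5, and the largest Jordan block has size 3 (the smallest k with rank((A - 6I)^k) = rank((A - 6I)^(k+1))).

So m_A(x) = (x - 6)^3(x + 2)^3.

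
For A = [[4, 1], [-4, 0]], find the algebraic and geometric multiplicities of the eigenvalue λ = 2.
algebraic multiplicity 2, geometric multiplicity 1

The characteristic polynomial is (x - 2)^2, so the factor x - 2 appears with exponent 2: the algebraic multiplicity is 2.

rank(A - 2I) = 1, so the eigenspace has dimension 2 - 1 = 1: the geometric multiplicity is 1.

Since 1 < 2, A is not diagonalizable.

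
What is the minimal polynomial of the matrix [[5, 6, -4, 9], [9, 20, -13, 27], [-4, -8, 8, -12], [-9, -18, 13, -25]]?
The characteristic polynomial factors as (x - 2)^4. The minimal polynomial is ∏(x - λ)^{k_λ} where k_λ is the size of the largest Jordan block at λ.

For λ = 2: rank(A - 2I) = 2, and the largest Jordan block has size 3 (the smallest k with rank((A - 2I)^k) = rank((A - 2I)^(k+1))).

So m_A(x) = (x - 2)^3.

m_A(x) = (x - 2)^3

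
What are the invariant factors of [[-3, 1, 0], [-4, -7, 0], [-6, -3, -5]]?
x + 5, (x + 5)^2

The Jordan structure of A has elementary divisors (x + 5)^2, (x + 5). Arranging the block sizes at each eigenvalue in decreasing order and taking row products gives the invariant factors.

Invariant factors (smallest first, each dividing the next): x + 5, (x + 5)^2.

Check: the last factor (x + 5)^2 is the minimal polynomial, and the product (x + 5)^3 is the characteristic polynomial.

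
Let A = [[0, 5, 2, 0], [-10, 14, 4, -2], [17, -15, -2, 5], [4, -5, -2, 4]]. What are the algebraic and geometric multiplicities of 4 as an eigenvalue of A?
algebraic multiplicity 4, geometric multiplicity 2

The characteristic polynomial is (x - 4)^4, so the factor x - 4 appears with exponent 4: the algebraic multiplicity is 4.

rank(A - 4I) = 2, so the eigenspace has dimension 4 - 2 = 2: the geometric multiplicity is 2.

Since 2 < 4, A is not diagonalizable.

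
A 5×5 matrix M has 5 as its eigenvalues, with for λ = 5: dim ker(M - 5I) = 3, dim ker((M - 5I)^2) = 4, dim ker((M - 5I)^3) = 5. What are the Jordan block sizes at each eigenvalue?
λ = 5: successive nullity increments [3, 1, 1] count blocks of size ≥ k; block sizes are [3, 1, 1].

Jordan blocks: (5, 3), (5, 1), (5, 1)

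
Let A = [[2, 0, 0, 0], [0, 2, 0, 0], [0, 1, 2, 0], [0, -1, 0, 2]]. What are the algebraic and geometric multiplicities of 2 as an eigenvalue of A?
algebraic multiplicity 4, geometric multiplicity 3

The characteristic polynomial is (x - 2)^4, so the factor x - 2 appears with exponent 4: the algebraic multiplicity is 4.

rank(A - 2I) = 1, so the eigenspace has dimension 4 - 1 = 3: the geometric multiplicity is 3.

Since 3 < 4, A is not diagonalizable.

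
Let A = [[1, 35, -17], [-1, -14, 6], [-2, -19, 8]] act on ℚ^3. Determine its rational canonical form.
The invariant factors of A (the non-unit diagonal entries of the Smith normal form of xI - A over ℚ[x]) are (x + 5)(x^2 - 3), each dividing the next. The characteristic polynomial is their product, (x + 5)(x^2 - 3).

The rational canonical form is the block-diagonal matrix of companion matrices C(f_i):
R = [[0, 0, 15], [1, 0, 3], [0, 1, -5]].

Note the characteristic polynomial does not split into linear factors over ℚ, so A has no Jordan form over ℚ; the rational canonical form exists over any field.

R = [[0, 0, 15], [1, 0, 3], [0, 1, -5]]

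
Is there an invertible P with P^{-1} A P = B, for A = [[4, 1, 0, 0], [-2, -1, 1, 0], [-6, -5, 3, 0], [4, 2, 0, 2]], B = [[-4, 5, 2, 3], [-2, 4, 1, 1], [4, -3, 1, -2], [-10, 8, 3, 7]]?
Yes.

Two matrices over a field are similar if and only if they have the same invariant factors.

Both A and B have characteristic polynomial (x - 2)^4 and minimal polynomial (x - 2)^3. Computing further, both have invariant factors x - 2, (x - 2)^3. Hence A and B are similar.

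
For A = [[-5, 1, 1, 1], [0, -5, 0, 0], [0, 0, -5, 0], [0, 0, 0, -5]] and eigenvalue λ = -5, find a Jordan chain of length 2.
We seek v_1 ∈ ker((A + 5I)^2) \ ker(A + 5I), then set v_{i+1} = (A + 5I) v_i.

One such chain is v_1 = [[2, 1, -1, 1]]^T, v_2 = [[1, 0, 0, 0]]^T. Check: (A + 5I) v_2 = [[0, 0, 0, 0]]^T = 0.

v_1 = [[2, 1, -1, 1]]^T, v_2 = [[1, 0, 0, 0]]^T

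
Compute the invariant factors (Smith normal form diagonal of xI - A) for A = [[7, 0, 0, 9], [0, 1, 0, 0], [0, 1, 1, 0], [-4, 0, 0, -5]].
The Jordan structure of A has elementary divisors (x - 1)^2, (x - 1)^2. Arranging the block sizes at each eigenvalue in decreasing order and taking row products gives the invariant factors.

Invariant factors (smallest first, each dividing the next): (x - 1)^2, (x - 1)^2.

Check: the last factor (x - 1)^2 is the minimal polynomial, and the product (x - 1)^4 is the characteristic polynomial.

(x - 1)^2, (x - 1)^2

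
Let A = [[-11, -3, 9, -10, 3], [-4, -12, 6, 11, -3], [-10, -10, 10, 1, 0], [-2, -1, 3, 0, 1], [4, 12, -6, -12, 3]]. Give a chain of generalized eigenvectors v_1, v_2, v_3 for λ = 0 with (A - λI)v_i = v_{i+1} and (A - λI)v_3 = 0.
v_1 = [[1, -1, 0, 0, 2]]^T, v_2 = [[-2, 2, 0, 1, -2]]^T, v_3 = [[0, 1, 1, 0, -2]]^T

We seek v_1 ∈ ker(A^3) \ ker(A^2), then set v_{i+1} = A v_i.

One such chain is v_1 = [[1, -1, 0, 0, 2]]^T, v_2 = [[-2, 2, 0, 1, -2]]^T, v_3 = [[0, 1, 1, 0, -2]]^T. Check: A v_3 = [[0, 0, 0, 0, 0]]^T = 0.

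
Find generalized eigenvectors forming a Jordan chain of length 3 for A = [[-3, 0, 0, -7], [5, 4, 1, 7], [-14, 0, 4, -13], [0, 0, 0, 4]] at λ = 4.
v_1 = [[-1, -1, -2, 1]]^T, v_2 = [[0, 0, 1, 0]]^T, v_3 = [[0, 1, 0, 0]]^T

We seek v_1 ∈ ker((A - 4I)^3) \ ker((A - 4I)^2), then set v_{i+1} = (A - 4I) v_i.

One such chain is v_1 = [[-1, -1, -2, 1]]^T, v_2 = [[0, 0, 1, 0]]^T, v_3 = [[0, 1, 0, 0]]^T. Check: (A - 4I) v_3 = [[0, 0, 0, 0]]^T = 0.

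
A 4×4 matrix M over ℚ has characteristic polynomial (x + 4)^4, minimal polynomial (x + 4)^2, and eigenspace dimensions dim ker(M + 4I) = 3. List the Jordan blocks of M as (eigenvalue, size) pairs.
Jordan blocks: (-4, 2), (-4, 1), (-4, 1)

λ = -4: algebraic multiplicity 4 (exponent in χ_M), largest block size 2 (exponent in m_M), 3 blocks (geometric multiplicity). These force block sizes [2, 1, 1].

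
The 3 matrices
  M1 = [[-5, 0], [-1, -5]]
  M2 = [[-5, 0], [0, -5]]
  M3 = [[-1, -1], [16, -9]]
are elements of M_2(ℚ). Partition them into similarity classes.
Characteristic polynomials: χ_{M1} = (x + 5)^2, χ_{M2} = (x + 5)^2, χ_{M3} = (x + 5)^2.

{M1, M3}: invariant factors (x + 5)^2.

{M2}: invariant factors x + 5, x + 5.

Matrices are similar if and only if their invariant-factor lists agree; the partition into similarity classes is {M1, M3}, {M2}.

2 classes: {M1, M3}, {M2}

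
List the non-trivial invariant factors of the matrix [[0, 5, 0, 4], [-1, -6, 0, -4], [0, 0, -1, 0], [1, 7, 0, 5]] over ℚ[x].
The Jordan structure of A has elementary divisors (x + 1)^2, (x + 1), (x - 1). Arranging the block sizes at each eigenvalue in decreasing order and taking row products gives the invariant factors.

Invariant factors (smallest first, each dividing the next): x + 1, (x - 1)(x + 1)^2.

Check: the last factor (x - 1)(x + 1)^2 is the minimal polynomial, and the product (x - 1)(x + 1)^3 is the characteristic polynomial.

x + 1, (x - 1)(x + 1)^2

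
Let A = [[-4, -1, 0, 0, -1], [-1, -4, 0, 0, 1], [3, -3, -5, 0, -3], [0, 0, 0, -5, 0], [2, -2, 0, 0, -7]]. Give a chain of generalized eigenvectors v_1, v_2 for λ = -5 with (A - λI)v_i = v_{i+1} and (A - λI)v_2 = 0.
v_1 = [[4, -6, 12, -9, 9]]^T, v_2 = [[1, -1, 3, 0, 2]]^T

We seek v_1 ∈ ker((A + 5I)^2) \ ker(A + 5I), then set v_{i+1} = (A + 5I) v_i.

One such chain is v_1 = [[4, -6, 12, -9, 9]]^T, v_2 = [[1, -1, 3, 0, 2]]^T. Check: (A + 5I) v_2 = [[0, 0, 0, 0, 0]]^T = 0.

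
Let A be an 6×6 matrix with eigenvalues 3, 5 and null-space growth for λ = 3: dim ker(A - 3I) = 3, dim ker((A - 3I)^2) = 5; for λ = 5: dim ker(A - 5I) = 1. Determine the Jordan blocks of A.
Jordan blocks: (3, 2), (3, 2), (3, 1), (5, 1)

λ = 3: successive nullity increments [3, 2] count blocks of size ≥ k; block sizes are [2, 2, 1].
λ = 5: successive nullity increments [1] count blocks of size ≥ k; block sizes are [1].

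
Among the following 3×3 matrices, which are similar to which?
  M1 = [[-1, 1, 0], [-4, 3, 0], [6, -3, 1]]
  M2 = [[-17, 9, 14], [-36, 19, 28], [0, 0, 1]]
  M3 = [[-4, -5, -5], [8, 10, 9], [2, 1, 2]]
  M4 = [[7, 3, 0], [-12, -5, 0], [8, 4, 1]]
2 classes: {M1, M2, M4}, {M3}

Characteristic polynomials: χ_{M1} = (x - 1)^3, χ_{M2} = (x - 1)^3, χ_{M3} = (x - 6)(x - 1)^2, χ_{M4} = (x - 1)^3.

{M1, M2, M4}: invariant factors x - 1, (x - 1)^2.

{M3}: invariant factors (x - 6)(x - 1)^2.

Matrices are similar if and only if their invariant-factor lists agree; the partition into similarity classes is {M1, M2, M4}, {M3}.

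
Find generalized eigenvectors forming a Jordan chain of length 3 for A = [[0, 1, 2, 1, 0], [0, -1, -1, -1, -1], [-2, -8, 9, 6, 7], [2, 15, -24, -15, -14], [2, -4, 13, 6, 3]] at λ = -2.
We seek v_1 ∈ ker((A + 2I)^3) \ ker((A + 2I)^2), then set v_{i+1} = (A + 2I) v_i.

One such chain is v_1 = [[1, -1, 1, -3, 0]]^T, v_2 = [[0, 1, -1, 2, 1]]^T, v_3 = [[1, -1, 0, -1, 0]]^T. Check: (A + 2I) v_3 = [[0, 0, 0, 0, 0]]^T = 0.

v_1 = [[1, -1, 1, -3, 0]]^T, v_2 = [[0, 1, -1, 2, 1]]^T, v_3 = [[1, -1, 0, -1, 0]]^T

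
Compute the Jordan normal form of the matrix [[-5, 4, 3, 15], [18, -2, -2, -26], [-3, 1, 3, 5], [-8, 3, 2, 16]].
The characteristic polynomial is det(xI - A) = (x - 4)^2(x - 2)^2, so the eigenvalues are 2 (algebraic multiplicity 2), 4 (algebraic multiplicity 2).

For λ = 2: rank(A - 2I) = 3, rank((A - 2I)^2) = 2. The eigenspace has dimension 4 - 3 = 1, so there is 1 Jordan block; the rank sequence gives block sizes [2].

For λ = 4: rank(A - 4I) = 3, rank((A - 4I)^2) = 2. The eigenspace has dimension 4 - 3 = 1, so there is 1 Jordan block; the rank sequence gives block sizes [2].

Assembling the blocks gives the Jordan form J above.

J = [[2, 1, 0, 0], [0, 2, 0, 0], [0, 0, 4, 1], [0, 0, 0, 4]]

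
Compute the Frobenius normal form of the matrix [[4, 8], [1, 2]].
The invariant factors of A (the non-unit diagonal entries of the Smith normal form of xI - A over ℚ[x]) are x(x - 6), each dividing the next. The characteristic polynomial is their product, x(x - 6).

The rational canonical form is the block-diagonal matrix of companion matrices C(f_i):
R = [[0, 0], [1, 6]].

R = [[0, 0], [1, 6]]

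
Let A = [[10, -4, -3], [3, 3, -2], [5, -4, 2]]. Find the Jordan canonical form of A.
The characteristic polynomial is det(xI - A) = (x - 5)^3, so the eigenvalues are 5 (algebraic multiplicity 3).

For λ = 5: rank(A - 5I) = 2, rank((A - 5I)^2) = 1, rank((A - 5I)^3) = 0. The eigenspace has dimension 3 - 2 = 1, so there is 1 Jordan block; the rank sequence gives block sizes [3].

Assembling the blocks gives the Jordan form J above.

J = [[5, 1, 0], [0, 5, 1], [0, 0, 5]]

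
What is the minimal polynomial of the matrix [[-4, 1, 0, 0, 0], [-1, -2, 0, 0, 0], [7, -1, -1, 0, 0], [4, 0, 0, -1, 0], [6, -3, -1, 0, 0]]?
m_A(x) = x(x + 1)(x + 3)^2

The characteristic polynomial factors as x(x + 1)^2(x + 3)^2. The minimal polynomial is ∏(x - λ)^{k_λ} where k_λ is the size of the largest Jordan block at λ.

For λ = -3: rank(A + 3I) = 4, and the largest Jordan block has size 2 (the smallest k with rank((A + 3I)^k) = rank((A + 3I)^(k+1))).
For λ = -1: rank(A + I) = 3, and the largest Jordan block has size 1 (the smallest k with rank((A + I)^k) = rank((A + I)^(k+1))).
For λ = 0: rank(A) = 4, and the largest Jordan block has size 1 (the smallest k with rank(A^k) = rank(A^(k+1))).

So m_A(x) = x(x + 1)(x + 3)^2.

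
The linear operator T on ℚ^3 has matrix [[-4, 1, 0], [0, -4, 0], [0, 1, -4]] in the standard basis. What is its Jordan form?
J = [[-4, 1, 0], [0, -4, 0], [0, 0, -4]]

The characteristic polynomial is det(xI - A) = (x + 4)^3, so the eigenvalues are -4 (algebraic multiplicity 3).

For λ = -4: rank(A + 4I) = 1, rank((A + 4I)^2) = 0. The eigenspace has dimension 3 - 1 = 2, so there are 2 Jordan blocks; the rank sequence gives block sizes [2, 1].

Assembling the blocks gives the Jordan form J above.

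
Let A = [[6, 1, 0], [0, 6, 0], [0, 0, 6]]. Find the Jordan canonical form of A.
The characteristic polynomial is det(xI - A) = (x - 6)^3, so the eigenvalues are 6 (algebraic multiplicity 3).

For λ = 6: rank(A - 6I) = 1, rank((A - 6I)^2) = 0. The eigenspace has dimension 3 - 1 = 2, so there are 2 Jordan blocks; the rank sequence gives block sizes [2, 1].

Assembling the blocks gives the Jordan form J above.

J = [[6, 1, 0], [0, 6, 0], [0, 0, 6]]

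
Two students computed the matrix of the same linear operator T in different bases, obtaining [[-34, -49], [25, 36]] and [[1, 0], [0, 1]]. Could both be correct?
Both have characteristic polynomial (x - 1)^2, but the minimal polynomial of A is (x - 1)^2 while the minimal polynomial of B is x - 1. The minimal polynomial is a similarity invariant, so A and B are not similar.

No.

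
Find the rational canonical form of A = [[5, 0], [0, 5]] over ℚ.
The invariant factors of A (the non-unit diagonal entries of the Smith normal form of xI - A over ℚ[x]) are x - 5, x - 5, each dividing the next. The characteristic polynomial is their product, (x - 5)^2.

The rational canonical form is the block-diagonal matrix of companion matrices C(f_i):
R = [[5, 0], [0, 5]].

R = [[5, 0], [0, 5]]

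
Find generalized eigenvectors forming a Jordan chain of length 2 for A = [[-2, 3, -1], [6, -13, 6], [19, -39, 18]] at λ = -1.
We seek v_1 ∈ ker((A + I)^2) \ ker(A + I), then set v_{i+1} = (A + I) v_i.

One such chain is v_1 = [[0, 1, 2]]^T, v_2 = [[1, 0, -1]]^T. Check: (A + I) v_2 = [[0, 0, 0]]^T = 0.

v_1 = [[0, 1, 2]]^T, v_2 = [[1, 0, -1]]^T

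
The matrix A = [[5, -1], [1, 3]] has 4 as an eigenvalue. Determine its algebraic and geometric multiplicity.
The characteristic polynomial is (x - 4)^2, so the factor x - 4 appears with exponent 2: the algebraic multiplicity is 2.

rank(A - 4I) = 1, so the eigenspace has dimension 2 - 1 = 1: the geometric multiplicity is 1.

Since 1 < 2, A is not diagonalizable.

algebraic multiplicity 2, geometric multiplicity 1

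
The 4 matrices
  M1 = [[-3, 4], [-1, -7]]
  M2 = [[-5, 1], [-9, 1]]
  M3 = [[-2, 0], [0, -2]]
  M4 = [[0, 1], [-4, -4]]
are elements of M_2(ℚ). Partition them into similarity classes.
3 classes: {M1}, {M2, M4}, {M3}

Characteristic polynomials: χ_{M1} = (x + 5)^2, χ_{M2} = (x + 2)^2, χ_{M3} = (x + 2)^2, χ_{M4} = (x + 2)^2.

{M1}: invariant factors (x + 5)^2.

{M2, M4}: invariant factors (x + 2)^2.

{M3}: invariant factors x + 2, x + 2.

Matrices are similar if and only if their invariant-factor lists agree; the partition into similarity classes is {M1}, {M2, M4}, {M3}.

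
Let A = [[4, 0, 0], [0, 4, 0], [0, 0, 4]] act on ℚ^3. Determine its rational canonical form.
R = [[4, 0, 0], [0, 4, 0], [0, 0, 4]]

The invariant factors of A (the non-unit diagonal entries of the Smith normal form of xI - A over ℚ[x]) are x - 4, x - 4, x - 4, each dividing the next. The characteristic polynomial is their product, (x - 4)^3.

The rational canonical form is the block-diagonal matrix of companion matrices C(f_i):
R = [[4, 0, 0], [0, 4, 0], [0, 0, 4]].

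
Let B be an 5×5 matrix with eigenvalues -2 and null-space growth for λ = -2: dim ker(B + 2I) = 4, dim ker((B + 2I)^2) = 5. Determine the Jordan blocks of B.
λ = -2: successive nullity increments [4, 1] count blocks of size ≥ k; block sizes are [2, 1, 1, 1].

Jordan blocks: (-2, 2), (-2, 1), (-2, 1), (-2, 1)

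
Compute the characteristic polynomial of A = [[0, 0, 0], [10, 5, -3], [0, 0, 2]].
xI - A = [[x, 0, 0], [-10, x - 5, 3], [0, 0, x - 2]].

Expanding det(xI - A) along the first row:
det(xI - A) = + (x)·det([[x - 5, 3], [0, x - 2]]) - (0)·det([[-10, 3], [0, x - 2]]) + (0)·det([[-10, x - 5], [0, 0]]).

Evaluating gives χ_A(x) = x^3 - 7x^2 + 10x = x(x - 5)(x - 2).

χ_A(x) = x(x - 5)(x - 2)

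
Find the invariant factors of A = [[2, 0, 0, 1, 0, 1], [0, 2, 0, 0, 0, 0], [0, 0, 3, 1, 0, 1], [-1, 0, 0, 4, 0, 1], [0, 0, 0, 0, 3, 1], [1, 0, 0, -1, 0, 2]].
(x - 3)^2(x - 2), (x - 3)^2(x - 2)

The Jordan structure of A has elementary divisors (x - 2), (x - 2), (x - 3)^2, (x - 3)^2. Arranging the block sizes at each eigenvalue in decreasing order and taking row products gives the invariant factors.

Invariant factors (smallest first, each dividing the next): (x - 3)^2(x - 2), (x - 3)^2(x - 2).

Check: the last factor (x - 3)^2(x - 2) is the minimal polynomial, and the product (x - 3)^4(x - 2)^2 is the characteristic polynomial.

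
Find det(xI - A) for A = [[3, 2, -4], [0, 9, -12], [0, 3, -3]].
xI - A = [[x - 3, -2, 4], [0, x - 9, 12], [0, -3, x + 3]].

Expanding det(xI - A) along the first row:
det(xI - A) = + (x - 3)·det([[x - 9, 12], [-3, x + 3]]) - (-2)·det([[0, 12], [0, x + 3]]) + (4)·det([[0, x - 9], [0, -3]]).

Evaluating gives χ_A(x) = x^3 - 9x^2 + 27x - 27 = (x - 3)^3.

χ_A(x) = (x - 3)^3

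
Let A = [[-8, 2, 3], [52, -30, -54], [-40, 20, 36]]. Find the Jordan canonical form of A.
The characteristic polynomial is det(xI - A) = (x - 6)(x + 4)^2, so the eigenvalues are -4 (algebraic multiplicity 2), 6 (algebraic multiplicity 1).

For λ = -4: rank(A + 4I) = 2, rank((A + 4I)^2) = 1. The eigenspace has dimension 3 - 2 = 1, so there is 1 Jordan block; the rank sequence gives block sizes [2].

For λ = 6: algebraic multiplicity 1 gives one 1×1 block.

Assembling the blocks gives the Jordan form J above.

J = [[-4, 1, 0], [0, -4, 0], [0, 0, 6]]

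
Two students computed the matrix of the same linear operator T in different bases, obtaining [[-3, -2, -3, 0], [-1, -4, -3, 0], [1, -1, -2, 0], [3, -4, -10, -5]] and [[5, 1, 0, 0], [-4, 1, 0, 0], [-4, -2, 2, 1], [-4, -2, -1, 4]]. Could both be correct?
No.

trace(A) = -14 but trace(B) = 12. The trace is a similarity invariant, so A and B are not similar.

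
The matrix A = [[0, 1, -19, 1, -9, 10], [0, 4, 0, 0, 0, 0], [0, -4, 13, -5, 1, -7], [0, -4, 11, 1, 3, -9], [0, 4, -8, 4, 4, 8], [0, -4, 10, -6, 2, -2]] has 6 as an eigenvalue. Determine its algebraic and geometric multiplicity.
The characteristic polynomial is x^2(x - 6)^2(x - 4)^2, so the factor x - 6 appears with exponent 2: the algebraic multiplicity is 2.

rank(A - 6I) = 5, so the eigenspace has dimension 6 - 5 = 1: the geometric multiplicity is 1.

Since 1 < 2, A is not diagonalizable.

algebraic multiplicity 2, geometric multiplicity 1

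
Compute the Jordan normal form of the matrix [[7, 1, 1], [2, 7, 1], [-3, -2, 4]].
The characteristic polynomial is det(xI - A) = (x - 6)^3, so the eigenvalues are 6 (algebraic multiplicity 3).

For λ = 6: rank(A - 6I) = 2, rank((A - 6I)^2) = 1, rank((A - 6I)^3) = 0. The eigenspace has dimension 3 - 2 = 1, so there is 1 Jordan block; the rank sequence gives block sizes [3].

Assembling the blocks gives the Jordan form J above.

J = [[6, 1, 0], [0, 6, 1], [0, 0, 6]]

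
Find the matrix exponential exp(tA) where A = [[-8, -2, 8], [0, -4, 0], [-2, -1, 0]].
e^{tA} = [[(1 - 4*t)*e^{-4*t}, -2*t*e^{-4*t}, 8*t*e^{-4*t}], [0, e^{-4*t}, 0], [-2*t*e^{-4*t}, -t*e^{-4*t}, (4*t + 1)*e^{-4*t}]]

A has Jordan form J = [[-4, 1, 0], [0, -4, 0], [0, 0, -4]] with A = PJP^{-1}, so e^{tA} = P e^{tJ} P^{-1}.

For a Jordan block J_k(λ), e^{tJ_k(λ)} = e^{λt} · (I + tN + t^2 N^2/2! + ... + t^{k-1} N^{k-1}/(k-1)!) where N is the nilpotent superdiagonal part.

Assembling the blocks and conjugating back gives the entries of e^{tA} as shown above.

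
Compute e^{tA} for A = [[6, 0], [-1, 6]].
A has Jordan form J = [[6, 1], [0, 6]] with A = PJP^{-1}, so e^{tA} = P e^{tJ} P^{-1}.

For a Jordan block J_k(λ), e^{tJ_k(λ)} = e^{λt} · (I + tN + t^2 N^2/2! + ... + t^{k-1} N^{k-1}/(k-1)!) where N is the nilpotent superdiagonal part.

Assembling the blocks and conjugating back gives the entries of e^{tA} as shown above.

e^{tA} = [[e^{6*t}, 0], [-t*e^{6*t}, e^{6*t}]]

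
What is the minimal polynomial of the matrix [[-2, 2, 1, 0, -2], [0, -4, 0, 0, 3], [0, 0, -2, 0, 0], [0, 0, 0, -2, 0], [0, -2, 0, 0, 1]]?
m_A(x) = (x + 1)(x + 2)^2

The characteristic polynomial factors as (x + 1)(x + 2)^4. The minimal polynomial is ∏(x - λ)^{k_λ} where k_λ is the size of the largest Jordan block at λ.

For λ = -2: rank(A + 2I) = 2, and the largest Jordan block has size 2 (the smallest k with rank((A + 2I)^k) = rank((A + 2I)^(k+1))).
For λ = -1: rank(A + I) = 4, and the largest Jordan block has size 1 (the smallest k with rank((A + I)^k) = rank((A + I)^(k+1))).

So m_A(x) = (x + 1)(x + 2)^2.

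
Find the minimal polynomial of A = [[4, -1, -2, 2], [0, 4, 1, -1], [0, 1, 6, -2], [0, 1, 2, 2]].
The characteristic polynomial factors as (x - 4)^4. The minimal polynomial is ∏(x - λ)^{k_λ} where k_λ is the size of the largest Jordan block at λ.

For λ = 4: rank(A - 4I) = 2, and the largest Jordan block has size 3 (the smallest k with rank((A - 4I)^k) = rank((A - 4I)^(k+1))).

So m_A(x) = (x - 4)^3.

m_A(x) = (x - 4)^3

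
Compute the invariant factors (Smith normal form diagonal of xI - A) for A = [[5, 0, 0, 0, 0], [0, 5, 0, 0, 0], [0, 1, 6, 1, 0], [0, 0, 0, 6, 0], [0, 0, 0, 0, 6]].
The Jordan structure of A has elementary divisors (x - 5), (x - 5), (x - 6)^2, (x - 6). Arranging the block sizes at each eigenvalue in decreasing order and taking row products gives the invariant factors.

Invariant factors (smallest first, each dividing the next): (x - 6)(x - 5), (x - 6)^2(x - 5).

Check: the last factor (x - 6)^2(x - 5) is the minimal polynomial, and the product (x - 6)^3(x - 5)^2 is the characteristic polynomial.

(x - 6)(x - 5), (x - 6)^2(x - 5)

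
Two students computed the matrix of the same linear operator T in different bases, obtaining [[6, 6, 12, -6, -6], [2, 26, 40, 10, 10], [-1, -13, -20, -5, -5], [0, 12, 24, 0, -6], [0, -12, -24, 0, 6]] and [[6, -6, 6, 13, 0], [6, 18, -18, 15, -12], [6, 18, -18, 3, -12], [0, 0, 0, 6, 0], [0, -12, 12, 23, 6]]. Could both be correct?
Two matrices over a field are similar if and only if they have the same invariant factors.

Both A and B have characteristic polynomial x^2(x - 6)^3 and minimal polynomial x(x - 6)^2. Computing further, both have invariant factors x(x - 6), x(x - 6)^2. Hence A and B are similar.

Yes.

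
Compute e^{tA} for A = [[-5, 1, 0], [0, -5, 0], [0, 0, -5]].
A has Jordan form J = [[-5, 1, 0], [0, -5, 0], [0, 0, -5]] with A = PJP^{-1}, so e^{tA} = P e^{tJ} P^{-1}.

For a Jordan block J_k(λ), e^{tJ_k(λ)} = e^{λt} · (I + tN + t^2 N^2/2! + ... + t^{k-1} N^{k-1}/(k-1)!) where N is the nilpotent superdiagonal part.

Assembling the blocks and conjugating back gives the entries of e^{tA} as shown above.

e^{tA} = [[e^{-5*t}, t*e^{-5*t}, 0], [0, e^{-5*t}, 0], [0, 0, e^{-5*t}]]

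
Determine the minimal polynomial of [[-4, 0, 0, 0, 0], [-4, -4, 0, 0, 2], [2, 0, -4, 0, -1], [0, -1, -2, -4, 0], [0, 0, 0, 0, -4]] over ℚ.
m_A(x) = (x + 4)^2

The characteristic polynomial factors as (x + 4)^5. The minimal polynomial is ∏(x - λ)^{k_λ} where k_λ is the size of the largest Jordan block at λ.

For λ = -4: rank(A + 4I) = 2, and the largest Jordan block has size 2 (the smallest k with rank((A + 4I)^k) = rank((A + 4I)^(k+1))).

So m_A(x) = (x + 4)^2.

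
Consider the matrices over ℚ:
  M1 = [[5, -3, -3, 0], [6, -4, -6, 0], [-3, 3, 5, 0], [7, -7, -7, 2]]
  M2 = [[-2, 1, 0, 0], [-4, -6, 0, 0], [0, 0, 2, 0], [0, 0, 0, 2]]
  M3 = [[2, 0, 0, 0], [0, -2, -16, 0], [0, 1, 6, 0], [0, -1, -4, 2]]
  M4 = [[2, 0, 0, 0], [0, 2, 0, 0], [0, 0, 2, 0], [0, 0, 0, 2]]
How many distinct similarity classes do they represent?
Characteristic polynomials: χ_{M1} = (x - 2)^4, χ_{M2} = (x - 2)^2(x + 4)^2, χ_{M3} = (x - 2)^4, χ_{M4} = (x - 2)^4.

{M1, M3}: invariant factors x - 2, x - 2, (x - 2)^2.

{M2}: invariant factors x - 2, (x - 2)(x + 4)^2.

{M4}: invariant factors x - 2, x - 2, x - 2, x - 2.

Matrices are similar if and only if their invariant-factor lists agree; the partition into similarity classes is {M1, M3}, {M2}, {M4}.

3 classes: {M1, M3}, {M2}, {M4}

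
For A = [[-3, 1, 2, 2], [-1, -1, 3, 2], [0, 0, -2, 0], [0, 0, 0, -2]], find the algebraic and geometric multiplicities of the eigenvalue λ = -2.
The characteristic polynomial is (x + 2)^4, so the factor x + 2 appears with exponent 4: the algebraic multiplicity is 4.

rank(A + 2I) = 2, so the eigenspace has dimension 4 - 2 = 2: the geometric multiplicity is 2.

Since 2 < 4, A is not diagonalizable.

algebraic multiplicity 4, geometric multiplicity 2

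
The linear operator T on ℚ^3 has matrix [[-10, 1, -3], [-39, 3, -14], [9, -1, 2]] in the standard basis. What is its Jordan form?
J = [[-2, 1, 0], [0, -2, 0], [0, 0, -1]]

The characteristic polynomial is det(xI - A) = (x + 1)(x + 2)^2, so the eigenvalues are -2 (algebraic multiplicity 2), -1 (algebraic multiplicity 1).

For λ = -2: rank(A + 2I) = 2, rank((A + 2I)^2) = 1. The eigenspace has dimension 3 - 2 = 1, so there is 1 Jordan block; the rank sequence gives block sizes [2].

For λ = -1: algebraic multiplicity 1 gives one 1×1 block.

Assembling the blocks gives the Jordan form J above.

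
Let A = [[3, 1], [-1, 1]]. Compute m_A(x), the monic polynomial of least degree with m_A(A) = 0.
The characteristic polynomial factors as (x - 2)^2. The minimal polynomial is ∏(x - λ)^{k_λ} where k_λ is the size of the largest Jordan block at λ.

For λ = 2: rank(A - 2I) = 1, and the largest Jordan block has size 2 (the smallest k with rank((A - 2I)^k) = rank((A - 2I)^(k+1))).

So m_A(x) = (x - 2)^2.

m_A(x) = (x - 2)^2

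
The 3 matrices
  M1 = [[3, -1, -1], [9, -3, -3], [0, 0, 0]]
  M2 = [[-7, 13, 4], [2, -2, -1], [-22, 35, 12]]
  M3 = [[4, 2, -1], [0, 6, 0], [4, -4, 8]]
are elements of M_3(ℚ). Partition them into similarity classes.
Characteristic polynomials: χ_{M1} = x^3, χ_{M2} = (x - 1)^3, χ_{M3} = (x - 6)^3.

{M1}: invariant factors x, x^2.

{M2}: invariant factors (x - 1)^3.

{M3}: invariant factors x - 6, (x - 6)^2.

Matrices are similar if and only if their invariant-factor lists agree; the partition into similarity classes is {M1}, {M2}, {M3}.

3 classes: {M1}, {M2}, {M3}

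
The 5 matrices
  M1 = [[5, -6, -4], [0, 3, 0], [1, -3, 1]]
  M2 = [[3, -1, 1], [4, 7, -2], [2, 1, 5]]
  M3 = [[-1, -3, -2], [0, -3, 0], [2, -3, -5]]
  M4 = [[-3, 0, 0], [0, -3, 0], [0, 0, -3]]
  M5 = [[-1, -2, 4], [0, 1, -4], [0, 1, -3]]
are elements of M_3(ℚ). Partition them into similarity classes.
Characteristic polynomials: χ_{M1} = (x - 3)^3, χ_{M2} = (x - 5)^3, χ_{M3} = (x + 3)^3, χ_{M4} = (x + 3)^3, χ_{M5} = (x + 1)^3.

{M1}: invariant factors x - 3, (x - 3)^2.

{M2}: invariant factors (x - 5)^3.

{M3}: invariant factors x + 3, (x + 3)^2.

{M4}: invariant factors x + 3, x + 3, x + 3.

{M5}: invariant factors x + 1, (x + 1)^2.

Matrices are similar if and only if their invariant-factor lists agree; the partition into similarity classes is {M1}, {M2}, {M3}, {M4}, {M5}.

5 classes: {M1}, {M2}, {M3}, {M4}, {M5}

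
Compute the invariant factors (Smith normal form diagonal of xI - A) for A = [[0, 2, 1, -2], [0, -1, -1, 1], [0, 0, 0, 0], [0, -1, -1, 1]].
The Jordan structure of A has elementary divisors x^2, x^2. Arranging the block sizes at each eigenvalue in decreasing order and taking row products gives the invariant factors.

Invariant factors (smallest first, each dividing the next): x^2, x^2.

Check: the last factor x^2 is the minimal polynomial, and the product x^4 is the characteristic polynomial.

x^2, x^2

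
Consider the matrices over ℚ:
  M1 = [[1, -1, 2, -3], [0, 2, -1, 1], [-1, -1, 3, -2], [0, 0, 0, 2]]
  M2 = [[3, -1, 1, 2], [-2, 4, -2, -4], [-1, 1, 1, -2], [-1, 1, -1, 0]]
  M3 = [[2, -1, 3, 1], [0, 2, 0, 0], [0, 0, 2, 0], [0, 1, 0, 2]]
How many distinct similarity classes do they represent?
Characteristic polynomials: χ_{M1} = (x - 2)^4, χ_{M2} = (x - 2)^4, χ_{M3} = (x - 2)^4.

{M1, M3}: invariant factors x - 2, (x - 2)^3.

{M2}: invariant factors x - 2, x - 2, (x - 2)^2.

Matrices are similar if and only if their invariant-factor lists agree; the partition into similarity classes is {M1, M3}, {M2}.

2 classes: {M1, M3}, {M2}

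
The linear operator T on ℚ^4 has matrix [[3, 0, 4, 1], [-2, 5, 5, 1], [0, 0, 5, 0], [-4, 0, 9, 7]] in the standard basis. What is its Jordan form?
J = [[5, 1, 0, 0], [0, 5, 1, 0], [0, 0, 5, 0], [0, 0, 0, 5]]

The characteristic polynomial is det(xI - A) = (x - 5)^4, so the eigenvalues are 5 (algebraic multiplicity 4).

For λ = 5: rank(A - 5I) = 2, rank((A - 5I)^2) = 1, rank((A - 5I)^3) = 0. The eigenspace has dimension 4 - 2 = 2, so there are 2 Jordan blocks; the rank sequence gives block sizes [3, 1].

Assembling the blocks gives the Jordan form J above.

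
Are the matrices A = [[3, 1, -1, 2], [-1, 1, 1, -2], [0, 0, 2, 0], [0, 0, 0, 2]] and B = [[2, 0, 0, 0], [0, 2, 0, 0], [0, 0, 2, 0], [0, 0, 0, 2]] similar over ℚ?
No.

Both have characteristic polynomial (x - 2)^4, but the minimal polynomial of A is (x - 2)^2 while the minimal polynomial of B is x - 2. The minimal polynomial is a similarity invariant, so A and B are not similar.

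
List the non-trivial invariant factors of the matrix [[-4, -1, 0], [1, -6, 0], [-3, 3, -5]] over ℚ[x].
The Jordan structure of A has elementary divisors (x + 5)^2, (x + 5). Arranging the block sizes at each eigenvalue in decreasing order and taking row products gives the invariant factors.

Invariant factors (smallest first, each dividing the next): x + 5, (x + 5)^2.

Check: the last factor (x + 5)^2 is the minimal polynomial, and the product (x + 5)^3 is the characteristic polynomial.

x + 5, (x + 5)^2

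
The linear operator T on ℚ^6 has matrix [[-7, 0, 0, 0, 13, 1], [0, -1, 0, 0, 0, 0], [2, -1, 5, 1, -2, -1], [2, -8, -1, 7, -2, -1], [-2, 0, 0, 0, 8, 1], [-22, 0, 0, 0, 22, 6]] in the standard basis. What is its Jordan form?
The characteristic polynomial is det(xI - A) = (x - 6)^4(x + 1)(x + 5), so the eigenvalues are -5 (algebraic multiplicity 1), -1 (algebraic multiplicity 1), 6 (algebraic multiplicity 4).

For λ = -5: algebraic multiplicity 1 gives one 1×1 block.

For λ = -1: algebraic multiplicity 1 gives one 1×1 block.

For λ = 6: rank(A - 6I) = 4, rank((A - 6I)^2) = 2. The eigenspace has dimension 6 - 4 = 2, so there are 2 Jordan blocks; the rank sequence gives block sizes [2, 2].

Assembling the blocks gives the Jordan form J above.

J = [[-5, 0, 0, 0, 0, 0], [0, -1, 0, 0, 0, 0], [0, 0, 6, 1, 0, 0], [0, 0, 0, 6, 0, 0], [0, 0, 0, 0, 6, 1], [0, 0, 0, 0, 0, 6]]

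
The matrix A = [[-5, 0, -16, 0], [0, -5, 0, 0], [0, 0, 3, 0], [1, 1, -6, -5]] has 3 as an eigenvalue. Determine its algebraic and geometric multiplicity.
The characteristic polynomial is (x - 3)(x + 5)^3, so the factor x - 3 appears with exponent 1: the algebraic multiplicity is 1.

rank(A - 3I) = 3, so the eigenspace has dimension 4 - 3 = 1: the geometric multiplicity is 1.

algebraic multiplicity 1, geometric multiplicity 1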